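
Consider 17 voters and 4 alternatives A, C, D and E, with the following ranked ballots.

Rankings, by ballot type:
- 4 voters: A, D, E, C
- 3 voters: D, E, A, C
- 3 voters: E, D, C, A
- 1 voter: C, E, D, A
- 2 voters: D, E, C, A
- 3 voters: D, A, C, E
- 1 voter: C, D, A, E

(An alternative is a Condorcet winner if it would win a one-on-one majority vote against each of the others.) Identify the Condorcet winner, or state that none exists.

Check each pair by majority over 17 ballots:
A–C: A 10–7.
A vs D: D wins 13–4.
A vs E: A is ranked higher on 4+3+1 = 8 ballots, E on 9. E wins 9–8.
C vs D: C preferred on 1+1 = 2 ballots; D wins 15–2.
C vs E: E, 12–5.
D–E: D 13–4.
D wins every pairwise contest, so D is the Condorcet winner.

D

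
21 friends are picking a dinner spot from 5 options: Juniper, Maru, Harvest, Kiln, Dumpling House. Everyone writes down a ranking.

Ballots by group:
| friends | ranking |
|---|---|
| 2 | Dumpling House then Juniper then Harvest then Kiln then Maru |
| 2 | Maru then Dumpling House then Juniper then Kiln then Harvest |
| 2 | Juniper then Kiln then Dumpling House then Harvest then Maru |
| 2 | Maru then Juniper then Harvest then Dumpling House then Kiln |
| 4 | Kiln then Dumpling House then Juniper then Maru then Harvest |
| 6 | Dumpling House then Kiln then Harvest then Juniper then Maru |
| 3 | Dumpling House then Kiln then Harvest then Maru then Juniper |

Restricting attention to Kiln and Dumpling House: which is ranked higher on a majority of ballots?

Ballots ranking Kiln above Dumpling House: 2 + 4 = 6.
Ballots ranking Dumpling House above Kiln: 21 − 6 = 15.
Dumpling House wins the head-to-head 15–6.

Dumpling House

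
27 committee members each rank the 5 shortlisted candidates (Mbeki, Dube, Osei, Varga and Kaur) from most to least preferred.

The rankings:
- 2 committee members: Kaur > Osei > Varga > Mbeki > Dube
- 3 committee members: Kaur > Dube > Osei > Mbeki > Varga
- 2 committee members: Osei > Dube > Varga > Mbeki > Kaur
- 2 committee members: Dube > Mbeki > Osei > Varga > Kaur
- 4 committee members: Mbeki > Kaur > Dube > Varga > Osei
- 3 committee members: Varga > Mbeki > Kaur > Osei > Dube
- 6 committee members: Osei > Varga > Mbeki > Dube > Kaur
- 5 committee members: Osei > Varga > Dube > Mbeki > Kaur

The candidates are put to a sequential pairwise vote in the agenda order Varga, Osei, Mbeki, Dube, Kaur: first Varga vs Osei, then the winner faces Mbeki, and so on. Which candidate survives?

Osei

Round 1: Varga vs Osei — 7–20, Osei advances.
Round 2: Osei vs Mbeki — 18–9, Osei advances.
Round 3: Osei vs Dube — 18–9, Osei advances.
Round 4: Osei vs Kaur — 15–12, Osei advances.
Osei survives the agenda.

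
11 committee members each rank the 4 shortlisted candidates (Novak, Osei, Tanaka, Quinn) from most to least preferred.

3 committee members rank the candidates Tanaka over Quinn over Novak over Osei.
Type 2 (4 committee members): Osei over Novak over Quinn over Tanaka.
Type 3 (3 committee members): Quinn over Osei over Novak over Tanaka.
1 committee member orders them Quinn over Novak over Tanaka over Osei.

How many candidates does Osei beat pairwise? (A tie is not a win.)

2

Osei against each rival (11 committee members):
Osei vs Novak: Osei, 7–4.
Osei vs Tanaka: Osei is ranked higher on 4+3 = 7 ballots, Tanaka on 4. Osei wins 7–4.
Osei vs Quinn: 4 for Osei, 7 for Quinn — Quinn by 7–4.
Osei beats Novak, Tanaka; loses to Quinn — 2 pairwise wins.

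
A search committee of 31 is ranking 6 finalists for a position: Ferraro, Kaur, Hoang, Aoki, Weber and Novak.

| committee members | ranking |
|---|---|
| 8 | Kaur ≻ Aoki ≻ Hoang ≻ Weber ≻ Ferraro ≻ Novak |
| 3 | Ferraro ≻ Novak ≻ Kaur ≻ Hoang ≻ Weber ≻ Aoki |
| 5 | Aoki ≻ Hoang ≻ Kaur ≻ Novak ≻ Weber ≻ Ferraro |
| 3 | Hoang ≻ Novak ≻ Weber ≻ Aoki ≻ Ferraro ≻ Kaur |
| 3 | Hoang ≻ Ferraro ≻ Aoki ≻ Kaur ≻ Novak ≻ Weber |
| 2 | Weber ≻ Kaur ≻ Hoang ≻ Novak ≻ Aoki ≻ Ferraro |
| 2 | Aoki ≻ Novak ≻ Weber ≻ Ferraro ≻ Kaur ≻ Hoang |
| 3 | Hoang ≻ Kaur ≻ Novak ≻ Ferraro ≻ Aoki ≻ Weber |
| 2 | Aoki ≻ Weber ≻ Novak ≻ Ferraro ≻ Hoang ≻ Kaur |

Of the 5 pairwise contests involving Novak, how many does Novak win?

2

Novak against each rival (31 committee members):
Novak vs Ferraro: 5+3+2+2+3+2 = 17 for Novak, 14 for Ferraro — Novak by 17–14.
Novak vs Kaur: Novak is ranked higher on 3+3+2+2 = 10 ballots, Kaur on 21. Kaur wins 21–10.
Novak vs Hoang: Hoang wins 24–7.
Novak vs Aoki: Aoki wins 20–11.
Novak vs Weber: 3+5+3+3+2+3 = 19 for Novak, 12 for Weber — Novak by 19–12.
Novak beats Ferraro, Weber; loses to Kaur, Hoang, Aoki — 2 pairwise wins.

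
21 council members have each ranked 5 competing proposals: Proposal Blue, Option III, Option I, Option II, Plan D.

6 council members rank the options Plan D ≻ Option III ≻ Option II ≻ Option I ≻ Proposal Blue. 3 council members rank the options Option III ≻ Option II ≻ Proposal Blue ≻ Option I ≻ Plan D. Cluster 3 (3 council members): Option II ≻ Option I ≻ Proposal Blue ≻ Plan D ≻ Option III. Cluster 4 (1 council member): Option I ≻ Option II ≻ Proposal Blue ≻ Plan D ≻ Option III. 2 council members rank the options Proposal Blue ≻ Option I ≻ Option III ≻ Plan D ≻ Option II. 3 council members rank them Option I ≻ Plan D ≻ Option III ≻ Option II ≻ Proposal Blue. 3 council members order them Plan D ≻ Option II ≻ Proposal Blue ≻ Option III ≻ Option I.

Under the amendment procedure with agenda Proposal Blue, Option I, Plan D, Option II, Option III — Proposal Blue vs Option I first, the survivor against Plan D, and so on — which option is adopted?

Round 1: Proposal Blue vs Option I — 8–13, Option I advances.
Round 2: Option I vs Plan D — 12–9, Option I advances.
Round 3: Option I vs Option II — 6–15, Option II advances.
Round 4: Option II vs Option III — 7–14, Option III advances.
Option III survives the agenda.

Option III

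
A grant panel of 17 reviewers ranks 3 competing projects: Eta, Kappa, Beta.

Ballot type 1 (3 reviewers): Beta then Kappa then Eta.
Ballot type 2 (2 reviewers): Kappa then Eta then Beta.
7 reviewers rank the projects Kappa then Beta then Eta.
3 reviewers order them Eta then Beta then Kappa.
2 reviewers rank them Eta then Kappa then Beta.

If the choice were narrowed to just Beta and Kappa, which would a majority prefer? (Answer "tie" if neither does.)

Ballots ranking Beta above Kappa: 3 + 3 = 6.
Ballots ranking Kappa above Beta: 17 − 6 = 11.
Kappa wins the head-to-head 11–6.

Kappa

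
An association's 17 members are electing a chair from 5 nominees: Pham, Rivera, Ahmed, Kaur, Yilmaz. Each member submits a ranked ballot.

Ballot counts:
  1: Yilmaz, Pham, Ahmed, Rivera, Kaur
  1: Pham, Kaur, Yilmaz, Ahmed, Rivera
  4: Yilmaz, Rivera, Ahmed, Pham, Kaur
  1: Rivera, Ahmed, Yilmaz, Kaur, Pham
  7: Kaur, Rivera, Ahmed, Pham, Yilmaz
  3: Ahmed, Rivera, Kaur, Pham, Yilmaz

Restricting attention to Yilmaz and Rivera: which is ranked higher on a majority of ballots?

Rivera

Ballots ranking Yilmaz above Rivera: 1 + 1 + 4 = 6.
Ballots ranking Rivera above Yilmaz: 17 − 6 = 11.
Rivera wins the head-to-head 11–6.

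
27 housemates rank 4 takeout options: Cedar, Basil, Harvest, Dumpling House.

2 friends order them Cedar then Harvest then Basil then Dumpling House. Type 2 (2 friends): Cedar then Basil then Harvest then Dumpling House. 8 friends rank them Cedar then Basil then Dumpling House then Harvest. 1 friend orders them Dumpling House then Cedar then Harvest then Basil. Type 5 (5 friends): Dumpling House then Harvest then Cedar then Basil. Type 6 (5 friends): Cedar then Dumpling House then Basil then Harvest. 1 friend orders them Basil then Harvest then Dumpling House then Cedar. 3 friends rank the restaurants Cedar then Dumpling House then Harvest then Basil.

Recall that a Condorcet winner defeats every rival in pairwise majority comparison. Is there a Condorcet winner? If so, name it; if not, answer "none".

Cedar

Head-to-head results (27 friends):
Cedar–Basil: Cedar 26–1.
Cedar vs Harvest: Cedar, 21–6.
Cedar vs Dumpling House: Cedar, 20–7.
Basil vs Harvest: Basil, 16–11.
Basil–Dumpling House: Dumpling House 14–13.
Harvest vs Dumpling House: Dumpling House wins 22–5.
Cedar defeats every rival head-to-head and is the Condorcet winner.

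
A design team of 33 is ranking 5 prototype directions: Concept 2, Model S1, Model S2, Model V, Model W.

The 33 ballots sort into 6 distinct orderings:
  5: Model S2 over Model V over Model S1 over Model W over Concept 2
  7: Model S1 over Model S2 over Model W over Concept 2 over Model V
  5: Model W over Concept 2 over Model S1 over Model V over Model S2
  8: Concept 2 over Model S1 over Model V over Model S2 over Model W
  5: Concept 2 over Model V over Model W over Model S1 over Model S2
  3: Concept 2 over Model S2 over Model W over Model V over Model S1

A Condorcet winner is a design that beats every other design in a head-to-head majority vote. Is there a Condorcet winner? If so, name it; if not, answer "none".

none

Head-to-head results (33 engineers):
Concept 2–Model S1: Concept 2 21–12.
Concept 2–Model S2: Concept 2 21–12.
Concept 2–Model V: Concept 2 28–5.
Concept 2 vs Model W: Model W, 17–16.
Model S1 vs Model S2: Model S1, 25–8.
Model S1 vs Model V: Model S1, 20–13.
Model S1–Model W: Model S1 20–13.
Model S2 vs Model V: Model V, 18–15.
Model S2 vs Model W: Model S2, 23–10.
Model V vs Model W: Model V wins 18–15.
Each design drops at least one matchup (Concept 2 loses to Model W; Model S1 loses to Concept 2; Model S2 loses to Concept 2; Model V loses to Concept 2; Model W loses to Model S1); the cycle Concept 2 beats Model S1 beats Model W beats Concept 2 rules out a Condorcet winner.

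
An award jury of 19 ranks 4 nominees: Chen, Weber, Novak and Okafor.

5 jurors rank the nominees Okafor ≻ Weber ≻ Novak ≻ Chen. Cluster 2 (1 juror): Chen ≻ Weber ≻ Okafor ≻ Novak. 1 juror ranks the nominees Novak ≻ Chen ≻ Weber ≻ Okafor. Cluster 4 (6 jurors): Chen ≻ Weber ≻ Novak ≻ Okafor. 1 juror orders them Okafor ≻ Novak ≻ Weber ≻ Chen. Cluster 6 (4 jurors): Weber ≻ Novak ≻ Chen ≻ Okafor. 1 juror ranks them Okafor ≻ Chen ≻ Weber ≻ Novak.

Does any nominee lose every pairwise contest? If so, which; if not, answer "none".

Okafor

Head-to-head results (19 jurors):
Chen vs Weber: Weber, 10–9.
Chen vs Novak: Chen preferred on 1+6+1 = 8 ballots; Novak wins 11–8.
Chen vs Okafor: Chen preferred on 1+1+6+4 = 12 ballots; Chen wins 12–7.
Weber vs Novak: Weber wins 17–2.
Weber vs Okafor: Weber, 12–7.
Novak vs Okafor: Novak, 11–8.
Only Okafor has no wins; Okafor is the Condorcet loser.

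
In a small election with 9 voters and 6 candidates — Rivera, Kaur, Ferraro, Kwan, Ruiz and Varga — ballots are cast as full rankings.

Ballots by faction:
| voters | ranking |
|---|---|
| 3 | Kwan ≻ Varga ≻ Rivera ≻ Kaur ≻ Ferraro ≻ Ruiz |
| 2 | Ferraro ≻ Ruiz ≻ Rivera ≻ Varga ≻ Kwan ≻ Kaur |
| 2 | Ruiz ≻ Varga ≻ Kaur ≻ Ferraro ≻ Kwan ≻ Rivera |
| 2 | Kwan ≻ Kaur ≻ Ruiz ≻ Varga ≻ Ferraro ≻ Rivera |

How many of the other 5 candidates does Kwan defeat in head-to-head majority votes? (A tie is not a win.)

Kwan against each rival (9 voters):
Kwan vs Rivera: 7 to 2, Kwan.
Kwan vs Kaur: 3+2+2 = 7 for Kwan, 2 for Kaur — Kwan by 7–2.
Kwan–Ferraro: Kwan 5–4.
Kwan vs Ruiz: 5 to 4, Kwan.
Kwan vs Varga: 3+2 = 5 for Kwan, 4 for Varga — Kwan by 5–4.
Kwan beats Rivera, Kaur, Ferraro, Ruiz, Varga — 5 pairwise wins.

5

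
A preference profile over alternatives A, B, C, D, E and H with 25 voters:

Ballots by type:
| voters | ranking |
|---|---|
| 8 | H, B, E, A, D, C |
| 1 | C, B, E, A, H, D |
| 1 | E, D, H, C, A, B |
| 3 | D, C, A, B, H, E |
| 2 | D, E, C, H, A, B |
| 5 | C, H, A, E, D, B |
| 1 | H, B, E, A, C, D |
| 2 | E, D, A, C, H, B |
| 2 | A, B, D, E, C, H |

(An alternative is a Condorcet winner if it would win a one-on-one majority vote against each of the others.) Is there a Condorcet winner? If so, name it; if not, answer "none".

none

Head-to-head results (25 voters):
A vs B: A, 15–10.
A vs C: A, 13–12.
A vs D: A, 17–8.
A vs E: E, 15–10.
A–H: H 17–8.
B–C: C 14–11.
B vs D: D, 13–12.
B vs E: B, 15–10.
B–H: H 19–6.
C–D: D 18–7.
C vs E: E wins 16–9.
C vs H: C wins 15–10.
D–E: E 18–7.
D–H: H 15–10.
E vs H: H wins 17–8.
Every alternative loses at least once (A loses to E; B loses to A; C loses to A; D loses to A; E loses to B; H loses to C). The majority relation contains the cycle A → B → E → A, so there is no Condorcet winner.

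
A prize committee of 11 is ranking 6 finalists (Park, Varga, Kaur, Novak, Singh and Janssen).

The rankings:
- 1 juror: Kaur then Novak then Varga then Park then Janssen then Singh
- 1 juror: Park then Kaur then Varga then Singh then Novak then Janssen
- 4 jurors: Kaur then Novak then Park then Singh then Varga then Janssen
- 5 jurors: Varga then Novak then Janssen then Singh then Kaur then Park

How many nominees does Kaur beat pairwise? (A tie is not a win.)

Kaur against each rival (11 jurors):
Kaur–Park: Kaur 10–1.
Kaur vs Varga: 6 to 5, Kaur.
Kaur vs Novak: Kaur preferred on 1+1+4 = 6 ballots; Kaur wins 6–5.
Kaur vs Singh: 1+1+4 = 6 for Kaur, 5 for Singh — Kaur by 6–5.
Kaur vs Janssen: 6 to 5, Kaur.
Kaur beats Park, Varga, Novak, Singh, Janssen — 5 pairwise wins.

5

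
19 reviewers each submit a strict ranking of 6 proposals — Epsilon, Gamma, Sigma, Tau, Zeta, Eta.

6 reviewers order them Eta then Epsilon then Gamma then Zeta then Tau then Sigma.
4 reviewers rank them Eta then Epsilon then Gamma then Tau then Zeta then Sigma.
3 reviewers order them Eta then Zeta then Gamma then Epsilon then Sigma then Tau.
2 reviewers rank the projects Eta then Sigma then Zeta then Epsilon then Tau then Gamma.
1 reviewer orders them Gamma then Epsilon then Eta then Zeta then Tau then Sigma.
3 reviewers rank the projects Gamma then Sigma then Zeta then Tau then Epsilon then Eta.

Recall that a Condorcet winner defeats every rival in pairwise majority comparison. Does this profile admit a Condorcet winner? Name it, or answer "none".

Eta

Pairwise majorities:
Epsilon vs Gamma: Epsilon, 12–7.
Epsilon vs Sigma: Epsilon wins 14–5.
Epsilon vs Tau: Epsilon wins 16–3.
Epsilon vs Zeta: Epsilon wins 11–8.
Epsilon–Eta: Eta 15–4.
Gamma vs Sigma: Gamma wins 17–2.
Gamma–Tau: Gamma 17–2.
Gamma vs Zeta: Gamma, 14–5.
Gamma vs Eta: Eta, 15–4.
Sigma vs Tau: Tau, 11–8.
Sigma–Zeta: Zeta 14–5.
Sigma vs Eta: Eta, 16–3.
Tau vs Zeta: Zeta wins 15–4.
Tau vs Eta: Eta, 16–3.
Zeta vs Eta: Eta, 16–3.
Eta wins every pairwise contest, so Eta is the Condorcet winner.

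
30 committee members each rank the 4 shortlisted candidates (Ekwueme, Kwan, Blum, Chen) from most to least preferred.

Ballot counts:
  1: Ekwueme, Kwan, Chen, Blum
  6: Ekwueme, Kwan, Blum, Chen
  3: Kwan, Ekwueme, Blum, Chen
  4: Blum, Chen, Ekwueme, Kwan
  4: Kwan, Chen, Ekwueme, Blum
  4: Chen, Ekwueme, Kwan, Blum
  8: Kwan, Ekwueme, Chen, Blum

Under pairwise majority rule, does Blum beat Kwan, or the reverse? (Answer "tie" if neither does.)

Kwan

Ballots ranking Blum above Kwan: 4.
Ballots ranking Kwan above Blum: 30 − 4 = 26.
Kwan wins the head-to-head 26–4.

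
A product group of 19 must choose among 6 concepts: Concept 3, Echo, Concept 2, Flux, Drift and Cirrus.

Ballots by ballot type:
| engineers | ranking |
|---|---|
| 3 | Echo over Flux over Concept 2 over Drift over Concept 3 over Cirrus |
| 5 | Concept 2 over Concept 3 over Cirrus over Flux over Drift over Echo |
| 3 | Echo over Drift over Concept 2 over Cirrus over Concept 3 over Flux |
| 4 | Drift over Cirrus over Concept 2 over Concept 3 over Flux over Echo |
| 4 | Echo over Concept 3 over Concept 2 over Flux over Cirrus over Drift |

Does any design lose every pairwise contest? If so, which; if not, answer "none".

none

Head-to-head results (19 engineers):
Concept 3–Echo: Echo 10–9.
Concept 3 vs Concept 2: 4 for Concept 3, 15 for Concept 2 — Concept 2 by 15–4.
Concept 3–Flux: Concept 3 16–3.
Concept 3 vs Drift: Drift, 10–9.
Concept 3 vs Cirrus: Concept 3 wins 12–7.
Echo vs Concept 2: 3+3+4 = 10 for Echo, 9 for Concept 2 — Echo by 10–9.
Echo vs Flux: 10 to 9, Echo.
Echo vs Drift: 3+3+4 = 10 for Echo, 9 for Drift — Echo by 10–9.
Echo vs Cirrus: Echo preferred on 3+3+4 = 10 ballots; Echo wins 10–9.
Concept 2–Flux: Concept 2 16–3.
Concept 2 vs Drift: 12 to 7, Concept 2.
Concept 2 vs Cirrus: 3+5+3+4 = 15 for Concept 2, 4 for Cirrus — Concept 2 by 15–4.
Flux vs Drift: Flux, 12–7.
Flux vs Cirrus: Cirrus wins 12–7.
Drift vs Cirrus: Drift wins 10–9.
No design is winless: Concept 3 beats Flux; Echo beats Concept 3; Concept 2 beats Concept 3; Flux beats Drift; Drift beats Concept 3; Cirrus beats Flux. There is no Condorcet loser.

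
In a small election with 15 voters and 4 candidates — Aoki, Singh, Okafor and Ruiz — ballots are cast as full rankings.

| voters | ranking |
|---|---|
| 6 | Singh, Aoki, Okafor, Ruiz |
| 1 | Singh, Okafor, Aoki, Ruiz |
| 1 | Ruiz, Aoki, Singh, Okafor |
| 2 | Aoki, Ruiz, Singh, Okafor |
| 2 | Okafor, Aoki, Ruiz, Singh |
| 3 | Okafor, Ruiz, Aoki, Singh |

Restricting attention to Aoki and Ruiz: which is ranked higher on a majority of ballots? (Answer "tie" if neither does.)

Aoki

Ballots ranking Aoki above Ruiz: 6 + 1 + 2 + 2 = 11.
Ballots ranking Ruiz above Aoki: 15 − 11 = 4.
Aoki wins the head-to-head 11–4.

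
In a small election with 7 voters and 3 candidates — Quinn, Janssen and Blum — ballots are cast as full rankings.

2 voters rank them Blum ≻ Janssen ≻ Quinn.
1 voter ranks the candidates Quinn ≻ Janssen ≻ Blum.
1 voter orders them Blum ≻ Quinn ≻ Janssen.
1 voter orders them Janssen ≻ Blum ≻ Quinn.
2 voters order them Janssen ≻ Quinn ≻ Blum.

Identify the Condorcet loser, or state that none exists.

Pairwise majorities:
Quinn vs Janssen: Quinn is ranked higher on 1+1 = 2 ballots, Janssen on 5. Janssen wins 5–2.
Quinn vs Blum: Blum wins 4–3.
Janssen vs Blum: Janssen preferred on 1+1+2 = 4 ballots; Janssen wins 4–3.
Quinn is beaten in every head-to-head and is the Condorcet loser.

Quinn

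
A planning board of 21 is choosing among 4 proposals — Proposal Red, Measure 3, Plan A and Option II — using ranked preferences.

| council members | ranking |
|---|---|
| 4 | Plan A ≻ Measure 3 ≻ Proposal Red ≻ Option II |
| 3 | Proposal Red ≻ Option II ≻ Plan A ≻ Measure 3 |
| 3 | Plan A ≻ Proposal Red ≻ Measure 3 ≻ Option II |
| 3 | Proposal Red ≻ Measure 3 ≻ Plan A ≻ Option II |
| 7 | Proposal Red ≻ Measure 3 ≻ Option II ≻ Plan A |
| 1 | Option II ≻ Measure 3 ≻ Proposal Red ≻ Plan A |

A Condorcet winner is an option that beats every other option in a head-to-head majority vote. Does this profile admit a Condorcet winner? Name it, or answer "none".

Proposal Red

Check each pair by majority over 21 ballots:
Proposal Red vs Measure 3: Proposal Red wins 16–5.
Proposal Red vs Plan A: Proposal Red wins 14–7.
Proposal Red vs Option II: Proposal Red wins 20–1.
Measure 3 vs Plan A: Measure 3 wins 11–10.
Measure 3 vs Option II: Measure 3, 17–4.
Plan A–Option II: Option II 11–10.
Proposal Red defeats every rival head-to-head and is the Condorcet winner.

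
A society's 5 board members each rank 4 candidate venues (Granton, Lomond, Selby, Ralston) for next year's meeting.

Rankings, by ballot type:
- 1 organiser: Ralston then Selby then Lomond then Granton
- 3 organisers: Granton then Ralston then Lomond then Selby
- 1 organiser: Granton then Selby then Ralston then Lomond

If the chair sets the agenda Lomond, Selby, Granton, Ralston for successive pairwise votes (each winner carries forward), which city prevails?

Round 1: Lomond vs Selby — 3–2, Lomond advances.
Round 2: Lomond vs Granton — 1–4, Granton advances.
Round 3: Granton vs Ralston — 4–1, Granton advances.
The agenda winner is Granton.

Granton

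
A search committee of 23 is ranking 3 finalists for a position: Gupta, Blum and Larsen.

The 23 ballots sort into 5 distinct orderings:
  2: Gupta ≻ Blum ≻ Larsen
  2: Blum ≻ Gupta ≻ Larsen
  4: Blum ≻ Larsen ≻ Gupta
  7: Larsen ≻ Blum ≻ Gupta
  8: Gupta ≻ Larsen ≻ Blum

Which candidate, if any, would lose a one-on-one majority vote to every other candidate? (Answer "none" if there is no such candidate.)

Pairwise majorities:
Gupta vs Blum: Gupta is ranked higher on 2+8 = 10 ballots, Blum on 13. Blum wins 13–10.
Gupta vs Larsen: Gupta, 12–11.
Blum vs Larsen: 2+2+4 = 8 for Blum, 15 for Larsen — Larsen by 15–8.
Every candidate wins at least one matchup (Gupta beats Larsen; Blum beats Gupta; Larsen beats Blum), so there is no Condorcet loser.

none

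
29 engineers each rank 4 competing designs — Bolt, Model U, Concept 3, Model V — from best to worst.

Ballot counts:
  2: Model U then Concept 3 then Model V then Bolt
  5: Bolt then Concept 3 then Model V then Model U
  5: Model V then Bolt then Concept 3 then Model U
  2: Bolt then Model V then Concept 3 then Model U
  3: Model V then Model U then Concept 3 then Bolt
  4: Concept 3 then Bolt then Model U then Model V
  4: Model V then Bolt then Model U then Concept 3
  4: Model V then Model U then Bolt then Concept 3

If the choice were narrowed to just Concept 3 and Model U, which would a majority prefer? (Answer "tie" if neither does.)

Ballots ranking Concept 3 above Model U: 5 + 5 + 2 + 4 = 16.
Ballots ranking Model U above Concept 3: 29 − 16 = 13.
Concept 3 wins the head-to-head 16–13.

Concept 3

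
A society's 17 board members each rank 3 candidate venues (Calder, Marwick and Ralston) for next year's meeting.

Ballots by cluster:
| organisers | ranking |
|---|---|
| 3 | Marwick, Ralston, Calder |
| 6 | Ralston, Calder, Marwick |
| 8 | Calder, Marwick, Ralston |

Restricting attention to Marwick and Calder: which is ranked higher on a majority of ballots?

Ballots ranking Marwick above Calder: 3.
Ballots ranking Calder above Marwick: 17 − 3 = 14.
Calder wins the head-to-head 14–3.

Calder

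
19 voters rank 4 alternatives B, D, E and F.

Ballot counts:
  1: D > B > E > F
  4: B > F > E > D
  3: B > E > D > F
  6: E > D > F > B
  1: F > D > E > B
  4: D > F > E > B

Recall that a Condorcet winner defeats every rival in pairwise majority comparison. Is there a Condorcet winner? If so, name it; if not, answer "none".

E

Check each pair by majority over 19 ballots:
B vs D: B preferred on 4+3 = 7 ballots; D wins 12–7.
B vs E: 8 to 11, E.
B vs F: B is ranked higher on 1+4+3 = 8 ballots, F on 11. F wins 11–8.
D vs E: 6 to 13, E.
D vs F: D preferred on 1+3+6+4 = 14 ballots; D wins 14–5.
E vs F: E preferred on 1+3+6 = 10 ballots; E wins 10–9.
E wins every pairwise contest, so E is the Condorcet winner.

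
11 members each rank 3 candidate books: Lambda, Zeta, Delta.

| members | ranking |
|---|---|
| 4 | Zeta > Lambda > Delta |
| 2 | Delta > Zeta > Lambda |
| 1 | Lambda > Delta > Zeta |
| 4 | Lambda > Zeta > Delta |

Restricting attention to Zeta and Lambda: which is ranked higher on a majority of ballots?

Zeta

Ballots ranking Zeta above Lambda: 4 + 2 = 6.
Ballots ranking Lambda above Zeta: 11 − 6 = 5.
Zeta wins the head-to-head 6–5.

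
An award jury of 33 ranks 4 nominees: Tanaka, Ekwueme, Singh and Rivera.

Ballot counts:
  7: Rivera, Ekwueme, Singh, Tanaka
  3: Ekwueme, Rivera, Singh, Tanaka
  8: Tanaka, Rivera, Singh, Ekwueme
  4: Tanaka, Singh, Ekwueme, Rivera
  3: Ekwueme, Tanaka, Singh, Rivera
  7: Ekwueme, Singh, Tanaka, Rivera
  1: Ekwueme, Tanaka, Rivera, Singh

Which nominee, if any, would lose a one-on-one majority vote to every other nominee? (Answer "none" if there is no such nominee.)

Head-to-head results (33 jurors):
Tanaka vs Ekwueme: Tanaka preferred on 8+4 = 12 ballots; Ekwueme wins 21–12.
Tanaka vs Singh: Tanaka is ranked higher on 8+4+3+1 = 16 ballots, Singh on 17. Singh wins 17–16.
Tanaka vs Rivera: Tanaka is ranked higher on 8+4+3+7+1 = 23 ballots, Rivera on 10. Tanaka wins 23–10.
Ekwueme vs Singh: 21 to 12, Ekwueme.
Ekwueme vs Rivera: 18 to 15, Ekwueme.
Singh vs Rivera: 4+3+7 = 14 for Singh, 19 for Rivera — Rivera by 19–14.
Each nominee has at least one pairwise win (Tanaka beats Rivera; Ekwueme beats Tanaka; Singh beats Tanaka; Rivera beats Singh) — no Condorcet loser.

none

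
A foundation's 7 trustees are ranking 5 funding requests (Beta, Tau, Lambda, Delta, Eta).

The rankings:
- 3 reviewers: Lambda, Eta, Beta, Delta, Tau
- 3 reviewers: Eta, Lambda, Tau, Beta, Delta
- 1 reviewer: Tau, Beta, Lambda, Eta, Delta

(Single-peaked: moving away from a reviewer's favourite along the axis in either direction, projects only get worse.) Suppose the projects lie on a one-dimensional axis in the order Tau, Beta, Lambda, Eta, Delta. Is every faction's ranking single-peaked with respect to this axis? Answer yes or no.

Axis positions: Tau=1, Beta=2, Lambda=3, Eta=4, Delta=5.
Faction 1 (peak Lambda at position 3): ranking walks positions 3-4-2-5-1, expanding outward from the peak — single-peaked.
Faction 2: ranking walks positions 4-3-1-2-5; Tau is ranked above Beta even though Beta lies between Tau and the peak Eta on the axis — preferences dip and rise again. Not single-peaked.
Faction 3 (peak Tau at position 1): ranking walks positions 1-2-3-4-5, expanding outward from the peak — single-peaked.
Faction 2 violates single-peakedness, so the profile is not single-peaked on this axis.

no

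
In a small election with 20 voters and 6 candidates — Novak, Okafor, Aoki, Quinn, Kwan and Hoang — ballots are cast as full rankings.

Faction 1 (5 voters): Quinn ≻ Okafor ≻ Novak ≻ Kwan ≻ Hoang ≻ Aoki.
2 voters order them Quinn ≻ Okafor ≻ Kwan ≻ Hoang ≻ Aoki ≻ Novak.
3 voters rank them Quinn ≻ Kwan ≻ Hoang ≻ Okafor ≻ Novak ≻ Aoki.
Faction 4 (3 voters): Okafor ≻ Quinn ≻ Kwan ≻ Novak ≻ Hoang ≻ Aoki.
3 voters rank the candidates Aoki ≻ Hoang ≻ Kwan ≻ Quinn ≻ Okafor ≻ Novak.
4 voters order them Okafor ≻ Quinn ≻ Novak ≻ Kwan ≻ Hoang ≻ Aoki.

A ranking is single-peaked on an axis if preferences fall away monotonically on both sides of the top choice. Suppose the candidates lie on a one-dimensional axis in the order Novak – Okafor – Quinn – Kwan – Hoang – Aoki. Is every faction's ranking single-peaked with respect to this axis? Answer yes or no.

yes

Axis positions: Novak=1, Okafor=2, Quinn=3, Kwan=4, Hoang=5, Aoki=6.
Faction 1 (peak Quinn at position 3): ranking walks positions 3-2-1-4-5-6, expanding outward from the peak — single-peaked.
Faction 2 (peak Quinn at position 3): ranking walks positions 3-2-4-5-6-1, expanding outward from the peak — single-peaked.
Faction 3 (peak Quinn at position 3): ranking walks positions 3-4-5-2-1-6, expanding outward from the peak — single-peaked.
Faction 4 (peak Okafor at position 2): ranking walks positions 2-3-4-1-5-6, expanding outward from the peak — single-peaked.
Faction 5 (peak Aoki at position 6): ranking walks positions 6-5-4-3-2-1, expanding outward from the peak — single-peaked.
Faction 6 (peak Okafor at position 2): ranking walks positions 2-3-1-4-5-6, expanding outward from the peak — single-peaked.
Every ranking is single-peaked on this axis.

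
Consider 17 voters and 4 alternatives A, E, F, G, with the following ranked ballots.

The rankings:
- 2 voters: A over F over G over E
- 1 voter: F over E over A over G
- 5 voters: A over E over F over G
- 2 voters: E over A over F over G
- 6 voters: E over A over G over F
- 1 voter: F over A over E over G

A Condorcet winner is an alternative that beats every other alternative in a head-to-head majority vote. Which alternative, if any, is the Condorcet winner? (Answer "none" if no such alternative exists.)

Check each pair by majority over 17 ballots:
A vs E: 2+5+1 = 8 for A, 9 for E — E by 9–8.
A vs F: A is ranked higher on 2+5+2+6 = 15 ballots, F on 2. A wins 15–2.
A vs G: 17 to 0, A.
E vs F: 5+2+6 = 13 for E, 4 for F — E by 13–4.
E vs G: E preferred on 1+5+2+6+1 = 15 ballots; E wins 15–2.
F vs G: 2+1+5+2+1 = 11 for F, 6 for G — F by 11–6.
E beats each of A, F, G — E is the Condorcet winner.

E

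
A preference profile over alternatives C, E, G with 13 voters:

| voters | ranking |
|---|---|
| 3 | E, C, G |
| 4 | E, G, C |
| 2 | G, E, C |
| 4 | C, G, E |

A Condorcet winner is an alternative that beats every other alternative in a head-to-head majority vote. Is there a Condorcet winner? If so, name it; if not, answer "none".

Head-to-head results (13 voters):
C vs E: E wins 9–4.
C vs G: C, 7–6.
E vs G: E wins 7–6.
E defeats every rival head-to-head and is the Condorcet winner.

E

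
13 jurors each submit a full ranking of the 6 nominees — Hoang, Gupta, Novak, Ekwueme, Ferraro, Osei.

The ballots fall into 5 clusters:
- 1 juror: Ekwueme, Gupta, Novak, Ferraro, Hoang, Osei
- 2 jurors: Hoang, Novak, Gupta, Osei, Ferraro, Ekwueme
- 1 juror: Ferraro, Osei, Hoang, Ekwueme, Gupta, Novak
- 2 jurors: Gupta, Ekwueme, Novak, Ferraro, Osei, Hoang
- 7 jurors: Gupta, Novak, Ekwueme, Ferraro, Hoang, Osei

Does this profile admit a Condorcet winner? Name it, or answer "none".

Gupta

Pairwise majorities:
Hoang vs Gupta: Gupta, 10–3.
Hoang–Novak: Novak 10–3.
Hoang–Ekwueme: Ekwueme 10–3.
Hoang vs Ferraro: Ferraro, 11–2.
Hoang vs Osei: Hoang, 10–3.
Gupta vs Novak: Gupta wins 11–2.
Gupta–Ekwueme: Gupta 11–2.
Gupta–Ferraro: Gupta 12–1.
Gupta vs Osei: Gupta, 12–1.
Novak vs Ekwueme: Novak wins 9–4.
Novak vs Ferraro: Novak wins 12–1.
Novak vs Osei: Novak wins 12–1.
Ekwueme–Ferraro: Ekwueme 10–3.
Ekwueme–Osei: Ekwueme 10–3.
Ferraro–Osei: Ferraro 11–2.
Only Gupta has no losses; Gupta is the Condorcet winner.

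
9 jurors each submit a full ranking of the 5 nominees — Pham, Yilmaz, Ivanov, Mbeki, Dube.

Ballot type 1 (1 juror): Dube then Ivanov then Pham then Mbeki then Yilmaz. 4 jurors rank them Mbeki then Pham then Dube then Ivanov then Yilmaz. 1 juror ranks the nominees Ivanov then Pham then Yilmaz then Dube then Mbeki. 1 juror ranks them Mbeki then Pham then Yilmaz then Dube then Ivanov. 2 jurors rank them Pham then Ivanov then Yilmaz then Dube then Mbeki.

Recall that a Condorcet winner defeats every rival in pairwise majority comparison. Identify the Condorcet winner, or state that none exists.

Mbeki

Pairwise majorities:
Pham–Yilmaz: Pham 9–0.
Pham vs Ivanov: Pham preferred on 4+1+2 = 7 ballots; Pham wins 7–2.
Pham vs Mbeki: 1+1+2 = 4 for Pham, 5 for Mbeki — Mbeki by 5–4.
Pham vs Dube: Pham, 8–1.
Yilmaz vs Ivanov: 1 to 8, Ivanov.
Yilmaz vs Mbeki: 3 to 6, Mbeki.
Yilmaz vs Dube: Dube, 5–4.
Ivanov vs Mbeki: Mbeki wins 5–4.
Ivanov vs Dube: Dube, 6–3.
Mbeki vs Dube: 5 to 4, Mbeki.
Only Mbeki has no losses; Mbeki is the Condorcet winner.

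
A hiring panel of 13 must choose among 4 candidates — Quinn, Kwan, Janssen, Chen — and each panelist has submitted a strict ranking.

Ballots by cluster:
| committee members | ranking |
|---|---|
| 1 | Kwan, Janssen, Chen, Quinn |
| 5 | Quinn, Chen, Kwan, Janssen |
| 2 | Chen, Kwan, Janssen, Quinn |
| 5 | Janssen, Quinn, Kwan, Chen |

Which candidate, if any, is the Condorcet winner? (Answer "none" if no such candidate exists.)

Check each pair by majority over 13 ballots:
Quinn vs Kwan: 5+5 = 10 for Quinn, 3 for Kwan — Quinn by 10–3.
Quinn–Janssen: Janssen 8–5.
Quinn–Chen: Quinn 10–3.
Kwan vs Janssen: 1+5+2 = 8 for Kwan, 5 for Janssen — Kwan by 8–5.
Kwan vs Chen: Kwan is ranked higher on 1+5 = 6 ballots, Chen on 7. Chen wins 7–6.
Janssen vs Chen: 6 to 7, Chen.
Each candidate drops at least one matchup (Quinn loses to Janssen; Kwan loses to Quinn; Janssen loses to Kwan; Chen loses to Quinn); the cycle Quinn → Kwan → Janssen → Quinn rules out a Condorcet winner.

none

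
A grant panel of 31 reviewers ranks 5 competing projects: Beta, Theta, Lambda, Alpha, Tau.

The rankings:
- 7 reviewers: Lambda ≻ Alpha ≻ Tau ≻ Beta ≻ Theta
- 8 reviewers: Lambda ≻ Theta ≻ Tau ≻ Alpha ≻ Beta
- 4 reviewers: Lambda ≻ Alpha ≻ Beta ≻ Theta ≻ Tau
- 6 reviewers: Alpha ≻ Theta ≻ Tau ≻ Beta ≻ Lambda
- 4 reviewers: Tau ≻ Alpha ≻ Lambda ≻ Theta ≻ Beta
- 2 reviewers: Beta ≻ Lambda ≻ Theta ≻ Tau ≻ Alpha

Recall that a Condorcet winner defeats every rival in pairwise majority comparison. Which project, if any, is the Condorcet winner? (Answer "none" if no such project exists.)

Head-to-head results (31 reviewers):
Beta vs Theta: Theta wins 18–13.
Beta vs Lambda: Lambda, 23–8.
Beta vs Alpha: Beta is ranked higher on 2 ballots, Alpha on 29. Alpha wins 29–2.
Beta vs Tau: Tau, 25–6.
Theta vs Lambda: Lambda wins 25–6.
Theta vs Alpha: Alpha, 21–10.
Theta vs Tau: Theta wins 20–11.
Lambda vs Alpha: Lambda, 21–10.
Lambda vs Tau: Lambda wins 21–10.
Alpha vs Tau: Alpha preferred on 7+4+6 = 17 ballots; Alpha wins 17–14.
Lambda defeats every rival head-to-head and is the Condorcet winner.

Lambda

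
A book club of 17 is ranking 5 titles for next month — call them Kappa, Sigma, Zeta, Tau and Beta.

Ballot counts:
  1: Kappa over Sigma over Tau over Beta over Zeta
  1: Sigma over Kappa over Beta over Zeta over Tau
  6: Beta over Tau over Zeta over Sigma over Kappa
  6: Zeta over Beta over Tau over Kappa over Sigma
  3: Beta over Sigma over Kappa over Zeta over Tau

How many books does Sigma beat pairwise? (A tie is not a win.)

1

Sigma against each rival (17 members):
Sigma vs Kappa: Sigma wins 10–7.
Sigma vs Zeta: Zeta wins 12–5.
Sigma vs Tau: Tau, 12–5.
Sigma vs Beta: 2 to 15, Beta.
Sigma beats Kappa; loses to Zeta, Tau, Beta — 1 pairwise win.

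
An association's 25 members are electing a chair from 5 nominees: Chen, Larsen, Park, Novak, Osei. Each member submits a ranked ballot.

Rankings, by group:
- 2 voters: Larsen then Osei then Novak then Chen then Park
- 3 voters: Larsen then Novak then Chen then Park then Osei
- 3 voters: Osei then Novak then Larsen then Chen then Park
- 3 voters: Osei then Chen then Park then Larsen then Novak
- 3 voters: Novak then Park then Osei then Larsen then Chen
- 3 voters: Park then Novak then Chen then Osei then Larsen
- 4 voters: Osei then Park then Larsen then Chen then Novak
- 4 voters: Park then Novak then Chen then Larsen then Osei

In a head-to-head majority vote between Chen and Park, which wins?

Ballots ranking Chen above Park: 2 + 3 + 3 + 3 = 11.
Ballots ranking Park above Chen: 25 − 11 = 14.
Park wins the head-to-head 14–11.

Park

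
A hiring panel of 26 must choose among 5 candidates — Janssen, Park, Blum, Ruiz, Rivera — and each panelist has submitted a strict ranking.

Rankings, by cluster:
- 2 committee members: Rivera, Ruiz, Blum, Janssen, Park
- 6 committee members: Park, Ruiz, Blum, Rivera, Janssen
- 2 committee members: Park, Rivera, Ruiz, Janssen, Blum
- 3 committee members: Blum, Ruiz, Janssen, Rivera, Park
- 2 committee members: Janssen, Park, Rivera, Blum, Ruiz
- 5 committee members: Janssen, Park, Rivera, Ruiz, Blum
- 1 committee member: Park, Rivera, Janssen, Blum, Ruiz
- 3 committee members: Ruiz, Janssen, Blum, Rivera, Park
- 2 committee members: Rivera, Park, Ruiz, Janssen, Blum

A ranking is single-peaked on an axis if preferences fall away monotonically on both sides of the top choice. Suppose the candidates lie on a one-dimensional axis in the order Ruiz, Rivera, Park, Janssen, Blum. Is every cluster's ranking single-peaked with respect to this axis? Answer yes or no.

no

Axis positions: Ruiz=1, Rivera=2, Park=3, Janssen=4, Blum=5.
Cluster 1: ranking walks positions 2-1-5-4-3; Blum is ranked above Park even though Park lies between Blum and the peak Rivera on the axis — preferences dip and rise again. Not single-peaked.
Cluster 2: ranking walks positions 3-1-5-2-4; Ruiz is ranked above Rivera even though Rivera lies between Ruiz and the peak Park on the axis — preferences dip and rise again. Not single-peaked.
Cluster 3 (peak Park at position 3): ranking walks positions 3-2-1-4-5, expanding outward from the peak — single-peaked.
Cluster 4: ranking walks positions 5-1-4-2-3; Ruiz is ranked above Janssen even though Janssen lies between Ruiz and the peak Blum on the axis — preferences dip and rise again. Not single-peaked.
Cluster 5 (peak Janssen at position 4): ranking walks positions 4-3-2-5-1, expanding outward from the peak — single-peaked.
Cluster 6 (peak Janssen at position 4): ranking walks positions 4-3-2-1-5, expanding outward from the peak — single-peaked.
Cluster 7 (peak Park at position 3): ranking walks positions 3-2-4-5-1, expanding outward from the peak — single-peaked.
Cluster 8: ranking walks positions 1-4-5-2-3; Janssen is ranked above Rivera even though Rivera lies between Janssen and the peak Ruiz on the axis — preferences dip and rise again. Not single-peaked.
Cluster 9 (peak Rivera at position 2): ranking walks positions 2-3-1-4-5, expanding outward from the peak — single-peaked.
Cluster 1 violates single-peakedness, so the profile is not single-peaked on this axis.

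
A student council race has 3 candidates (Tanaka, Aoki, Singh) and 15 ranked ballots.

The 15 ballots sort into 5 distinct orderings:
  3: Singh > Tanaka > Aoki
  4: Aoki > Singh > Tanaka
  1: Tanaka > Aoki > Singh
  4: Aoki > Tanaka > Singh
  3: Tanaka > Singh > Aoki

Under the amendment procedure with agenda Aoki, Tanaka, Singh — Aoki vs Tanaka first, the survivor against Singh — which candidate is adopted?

Aoki

Round 1: Aoki vs Tanaka — 8–7, Aoki advances.
Round 2: Aoki vs Singh — 9–6, Aoki advances.
Aoki survives the agenda.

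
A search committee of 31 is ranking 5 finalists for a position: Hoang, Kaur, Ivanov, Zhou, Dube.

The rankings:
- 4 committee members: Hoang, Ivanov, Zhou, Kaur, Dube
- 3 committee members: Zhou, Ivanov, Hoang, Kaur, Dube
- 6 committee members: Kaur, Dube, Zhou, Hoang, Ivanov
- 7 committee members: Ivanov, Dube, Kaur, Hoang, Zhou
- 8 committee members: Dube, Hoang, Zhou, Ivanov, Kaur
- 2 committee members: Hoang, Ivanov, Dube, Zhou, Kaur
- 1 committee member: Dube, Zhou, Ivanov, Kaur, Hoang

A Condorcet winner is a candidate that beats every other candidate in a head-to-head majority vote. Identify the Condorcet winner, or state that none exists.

none

Head-to-head results (31 committee members):
Hoang vs Kaur: 4+3+8+2 = 17 for Hoang, 14 for Kaur — Hoang by 17–14.
Hoang vs Ivanov: 4+6+8+2 = 20 for Hoang, 11 for Ivanov — Hoang by 20–11.
Hoang vs Zhou: 21 to 10, Hoang.
Hoang vs Dube: Hoang is ranked higher on 4+3+2 = 9 ballots, Dube on 22. Dube wins 22–9.
Kaur vs Ivanov: Kaur is ranked higher on 6 ballots, Ivanov on 25. Ivanov wins 25–6.
Kaur vs Zhou: Kaur preferred on 6+7 = 13 ballots; Zhou wins 18–13.
Kaur vs Dube: Kaur preferred on 4+3+6 = 13 ballots; Dube wins 18–13.
Ivanov vs Zhou: 13 to 18, Zhou.
Ivanov vs Dube: 16 to 15, Ivanov.
Zhou vs Dube: Zhou preferred on 4+3 = 7 ballots; Dube wins 24–7.
No candidate is unbeaten: Hoang loses to Dube; Kaur loses to Hoang; Ivanov loses to Hoang; Zhou loses to Hoang; Dube loses to Ivanov. In particular Hoang > Ivanov > Dube > Hoang is a majority cycle — no Condorcet winner exists.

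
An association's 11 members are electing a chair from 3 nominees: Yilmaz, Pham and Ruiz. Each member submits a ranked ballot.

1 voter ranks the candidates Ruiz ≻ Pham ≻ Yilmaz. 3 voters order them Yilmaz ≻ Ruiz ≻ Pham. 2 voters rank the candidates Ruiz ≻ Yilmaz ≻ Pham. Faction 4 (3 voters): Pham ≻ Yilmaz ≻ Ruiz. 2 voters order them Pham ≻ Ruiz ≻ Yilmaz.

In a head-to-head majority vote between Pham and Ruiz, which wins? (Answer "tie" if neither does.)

Ballots ranking Pham above Ruiz: 3 + 2 = 5.
Ballots ranking Ruiz above Pham: 11 − 5 = 6.
Ruiz wins the head-to-head 6–5.

Ruiz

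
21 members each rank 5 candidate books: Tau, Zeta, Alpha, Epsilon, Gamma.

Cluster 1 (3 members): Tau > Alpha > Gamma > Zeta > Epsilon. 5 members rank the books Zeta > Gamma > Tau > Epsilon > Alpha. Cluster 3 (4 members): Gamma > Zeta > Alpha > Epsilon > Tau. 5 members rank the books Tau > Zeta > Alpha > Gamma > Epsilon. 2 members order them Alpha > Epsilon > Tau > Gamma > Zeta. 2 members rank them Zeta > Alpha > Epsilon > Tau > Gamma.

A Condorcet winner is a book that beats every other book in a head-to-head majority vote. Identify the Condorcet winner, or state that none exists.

Zeta

Pairwise majorities:
Tau vs Zeta: 10 to 11, Zeta.
Tau vs Alpha: Tau preferred on 3+5+5 = 13 ballots; Tau wins 13–8.
Tau vs Epsilon: Tau preferred on 3+5+5 = 13 ballots; Tau wins 13–8.
Tau vs Gamma: 3+5+2+2 = 12 for Tau, 9 for Gamma — Tau by 12–9.
Zeta vs Alpha: Zeta preferred on 5+4+5+2 = 16 ballots; Zeta wins 16–5.
Zeta vs Epsilon: 19 to 2, Zeta.
Zeta vs Gamma: Zeta is ranked higher on 5+5+2 = 12 ballots, Gamma on 9. Zeta wins 12–9.
Alpha vs Epsilon: Alpha preferred on 3+4+5+2+2 = 16 ballots; Alpha wins 16–5.
Alpha vs Gamma: Alpha is ranked higher on 3+5+2+2 = 12 ballots, Gamma on 9. Alpha wins 12–9.
Epsilon vs Gamma: Epsilon preferred on 2+2 = 4 ballots; Gamma wins 17–4.
Only Zeta has no losses; Zeta is the Condorcet winner.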